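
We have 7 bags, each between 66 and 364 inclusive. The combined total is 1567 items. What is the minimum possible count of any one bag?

Minimizing one value means maximizing the remaining 6.
The other 6 can take up 6 × 364 = 2184 ≥ 1567 − 66, so one bag can sit at its floor of 66.
Achievable: one at 66 and the other 6 totalling 1501, which fits since 6 × 66 ≤ 1501 ≤ 6 × 364.

66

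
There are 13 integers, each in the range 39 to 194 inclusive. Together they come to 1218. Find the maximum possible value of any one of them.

Maximizing one value means minimizing the remaining 12.
The other 12 contribute at least 12 × 39 = 468, leaving at most 1218 − 468 = 750.
But each integer is capped at 194, so the maximum is 194.
Achievable: one at 194 and the other 12 totalling 1024, which fits since 12 × 39 ≤ 1024 ≤ 12 × 194.

194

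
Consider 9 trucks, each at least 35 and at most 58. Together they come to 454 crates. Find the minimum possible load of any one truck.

Minimizing one value means maximizing the remaining 8.
The other 8 can take up 8 × 58 = 464 ≥ 454 − 35, so one truck can sit at its floor of 35.
Achievable: one at 35 and the other 8 totalling 419, which fits since 8 × 35 ≤ 419 ≤ 8 × 58.

35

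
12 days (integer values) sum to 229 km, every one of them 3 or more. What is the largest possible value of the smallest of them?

19

The average is 229/12 < 20, so some value is ≤ 19.
Equality holds with 11 values of 19 and 1 value of 20.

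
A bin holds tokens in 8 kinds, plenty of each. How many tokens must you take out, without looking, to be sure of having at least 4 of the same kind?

25

You could draw 3 of every kind without reaching 4 of any — 24 in all.
One more forces 4 of some kind, so 24 + 1 = 25.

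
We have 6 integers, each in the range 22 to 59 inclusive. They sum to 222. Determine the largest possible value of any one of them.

To make one integer as large as possible, make the other 5 as small as possible.
The other 5 contribute at least 5 × 22 = 110, leaving at most 222 − 110 = 112.
But each integer is capped at 59, so the maximum is 59.
Achievable: one at 59 and the other 5 totalling 163, which fits since 5 × 22 ≤ 163 ≤ 5 × 59.

59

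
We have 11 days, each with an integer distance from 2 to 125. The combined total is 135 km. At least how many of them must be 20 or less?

Let j be the number exceeding 20. Then the total is ≥ 21·j + 2·(11 − j) = 22 + 19j.
So 19j ≤ 113 and j ≤ 5; hence at least 11 − 5 = 6 are ≤ 20.
Exactly 6 works: 6 values at 2 and 5 at 21 total 117; raise one of the low values by 18 (still ≤ 20) to hit 135.

6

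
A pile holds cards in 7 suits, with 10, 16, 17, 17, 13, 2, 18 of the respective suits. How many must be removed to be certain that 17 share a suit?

In the worst case you take as many as possible of each suit without reaching 17: 10 + 16 + 16 + 16 + 13 + 2 + 16 = 89.
The next one must give 17 of some suit, so 89 + 1 = 90.

90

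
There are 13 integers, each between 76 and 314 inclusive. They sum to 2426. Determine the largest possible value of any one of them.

Maximizing one value means minimizing the remaining 12.
The other 12 contribute at least 12 × 76 = 912, leaving at most 2426 − 912 = 1514.
But each integer is capped at 314, so the maximum is 314.
Achievable: one at 314 and the other 12 totalling 2112, which fits since 12 × 76 ≤ 2112 ≤ 12 × 314.

314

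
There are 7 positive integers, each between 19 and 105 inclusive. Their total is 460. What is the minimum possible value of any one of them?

Minimizing one value means maximizing the remaining 6.
The other 6 can take up 6 × 105 = 630 ≥ 460 − 19, so one integer can sit at its floor of 19.
Achievable: one at 19 and the other 6 totalling 441, which fits since 6 × 19 ≤ 441 ≤ 6 × 105.

19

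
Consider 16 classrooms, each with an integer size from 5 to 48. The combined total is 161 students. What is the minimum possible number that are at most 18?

11

Let j be the number exceeding 18. Then the total is ≥ 19·j + 5·(16 − j) = 80 + 14j.
So 14j ≤ 81 and j ≤ 5; hence at least 16 − 5 = 11 are ≤ 18.
Exactly 11 works: 11 values at 5 and 5 at 19 total 150; raise one of the low values by 11 (still ≤ 18) to hit 161.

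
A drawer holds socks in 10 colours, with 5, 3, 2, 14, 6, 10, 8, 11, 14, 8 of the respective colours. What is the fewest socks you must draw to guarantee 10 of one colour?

In the worst case you take as many as possible of each colour without reaching 10: 5 + 3 + 2 + 9 + 6 + 9 + 8 + 9 + 9 + 8 = 68.
The next one must give 10 of some colour, so 68 + 1 = 69.

69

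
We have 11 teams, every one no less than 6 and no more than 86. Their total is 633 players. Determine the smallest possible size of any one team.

6

To make one team as small as possible, make the other 10 as large as possible.
The other 10 can take up 10 × 86 = 860 ≥ 633 − 6, so one team can sit at its floor of 6.
Achievable: one at 6 and the other 10 totalling 627, which fits since 10 × 6 ≤ 627 ≤ 10 × 86.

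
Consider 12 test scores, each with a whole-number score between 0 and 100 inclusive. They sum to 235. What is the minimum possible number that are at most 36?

Each value above 36 is at least 37, contributing at least 37 − 0 = 37 above the floor 0.
The sum exceeds the floor total 0 by 235, so at most ⌊235/37⌋ = 6 exceed 36, and at least 6 are ≤ 36.
Exactly 6 works: 6 values at 0 and 6 at 37 total 222; raise one of the low values by 13 (still ≤ 36) to hit 235.

6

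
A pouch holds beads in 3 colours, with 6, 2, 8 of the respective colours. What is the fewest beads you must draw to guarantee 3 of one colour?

In the worst case you take as many as possible of each colour without reaching 3: 2 + 2 + 2 = 6.
The next one must give 3 of some colour, so 6 + 1 = 7.

7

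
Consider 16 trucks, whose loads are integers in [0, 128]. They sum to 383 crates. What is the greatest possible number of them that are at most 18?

Each value at 18 or below falls at least 128 − 18 = 110 short of the ceiling 128.
The ceiling total is 16 × 128 = 2048, and we need 383, so at most ⌊(2048 − 383)/110⌋ = 15 can be that low.
k = 15 is achieved by 15 values at 18 and 1 at 128, total 398; lower one of the 128's by 15 (still > 18) to reach 383.

15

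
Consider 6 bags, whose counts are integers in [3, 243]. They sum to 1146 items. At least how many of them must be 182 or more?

If only k of them are at least 182, the other 6 − k are at most 181, so the total is at most k·243 + (6 − k)·181.
This must reach 1146, so k·243 + (6 − k)·181 ≥ 1146, giving k ≥ 1.
Exactly 1 works: 1 value at 243 and 5 at 181 total 1148; lower one of the high values by 2 (still ≥ 182) to hit 1146.

1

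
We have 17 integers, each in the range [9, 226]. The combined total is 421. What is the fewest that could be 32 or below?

6

If only k of them are at most 32, the other 17 − k are at least 33, so the total is at least (17 − k)·33 + k·9.
This is ≤ 421, so (17 − k)·33 + 9k ≤ 421, which gives k ≥ 6.
Exactly 6 works: 6 values at 9 and 11 at 33 total 417; raise one of the low values by 4 (still ≤ 32) to hit 421.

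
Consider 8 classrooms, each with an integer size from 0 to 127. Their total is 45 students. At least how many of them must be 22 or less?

7

Each value above 22 is at least 23, contributing at least 23 − 0 = 23 above the floor 0.
The sum exceeds the floor total 0 by 45, so at most ⌊45/23⌋ = 1 exceed 22, and at least 7 are ≤ 22.
Exactly 7 works: 7 values at 0 and 1 at 23 total 23; raise one of the low values by 22 (still ≤ 22) to hit 45.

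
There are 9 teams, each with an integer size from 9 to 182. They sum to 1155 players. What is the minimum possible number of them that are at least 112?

Suppose at most 9 − j of them reach 112; then j values are ≤ 111 and the rest ≤ 182.
The total is then ≤ 111·j + 182·(9 − j) = 1638 − 71j. For this to be ≥ 1155 we need j ≤ 6, so at least 9 − 6 = 3 must reach 112.
Exactly 3 works: 3 values at 182 and 6 at 111 total 1212; lower one of the high values by 57 (still ≥ 112) to hit 1155.

3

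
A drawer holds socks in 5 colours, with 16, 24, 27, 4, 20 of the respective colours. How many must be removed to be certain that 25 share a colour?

In the worst case you take as many as possible of each colour without reaching 25: 16 + 24 + 24 + 4 + 20 = 88.
The next one must give 25 of some colour, so 88 + 1 = 89.

89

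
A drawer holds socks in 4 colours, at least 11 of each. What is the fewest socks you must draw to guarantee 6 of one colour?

You could draw 5 of every colour without reaching 6 of any — 20 in all.
One more forces 6 of some colour, so 20 + 1 = 21.

21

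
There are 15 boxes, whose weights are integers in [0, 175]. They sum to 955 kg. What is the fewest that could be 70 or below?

2

If only k of them are at most 70, the other 15 − k are at least 71, so the total is at least (15 − k)·71 + k·0.
This is ≤ 955, so (15 − k)·71 + 0k ≤ 955, which gives k ≥ 2.
Exactly 2 works: 2 values at 0 and 13 at 71 total 923; raise one of the low values by 32 (still ≤ 70) to hit 955.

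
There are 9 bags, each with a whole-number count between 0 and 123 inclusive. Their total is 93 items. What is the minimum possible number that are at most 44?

If only k of them are at most 44, the other 9 − k are at least 45, so the total is at least (9 − k)·45 + k·0.
This is ≤ 93, so (9 − k)·45 + 0k ≤ 93, which gives k ≥ 7.
Exactly 7 works: 7 values at 0 and 2 at 45 total 90; raise one of the low values by 3 (still ≤ 44) to hit 93.

7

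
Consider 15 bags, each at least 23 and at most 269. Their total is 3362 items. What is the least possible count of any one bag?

23

Minimizing one value means maximizing the remaining 14.
The other 14 can take up 14 × 269 = 3766 ≥ 3362 − 23, so one bag can sit at its floor of 23.
Achievable: one at 23 and the other 14 totalling 3339, which fits since 14 × 23 ≤ 3339 ≤ 14 × 269.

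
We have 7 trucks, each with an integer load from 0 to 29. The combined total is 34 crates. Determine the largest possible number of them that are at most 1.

6

Suppose k of them are at most 1. Those contribute at most 1 each and the rest at most 29 each.
So the total is at most 1k + 29(7 − k) = 203 − 28k. This must still be ≥ 34, so k ≤ 6.
k = 6 is achieved by 6 values at 1 and 1 at 29, total 35; lower one of the 29's by 1 (still > 1) to reach 34.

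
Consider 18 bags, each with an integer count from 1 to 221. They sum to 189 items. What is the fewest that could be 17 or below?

8

Each value above 17 is at least 18, contributing at least 18 − 1 = 17 above the floor 1.
The sum exceeds the floor total 18 by 171, so at most ⌊171/17⌋ = 10 exceed 17, and at least 8 are ≤ 17.
Exactly 8 works: 8 values at 1 and 10 at 18 total 188; raise one of the low values by 1 (still ≤ 17) to hit 189.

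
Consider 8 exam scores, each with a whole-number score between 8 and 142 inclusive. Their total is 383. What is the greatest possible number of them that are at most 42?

Suppose k of them are at most 42. Those contribute at most 42 each and the rest at most 142 each.
So the total is at most 42k + 142(8 − k) = 1136 − 100k. This must still be ≥ 383, so k ≤ 7.
k = 7 is achieved by 7 values at 42 and 1 at 142, total 436; lower one of the 142's by 53 (still > 42) to reach 383.

7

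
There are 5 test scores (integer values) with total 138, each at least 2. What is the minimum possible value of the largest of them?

28

The average is 138/5 > 27, so not all 5 can be 27 or less; the largest is ≥ 28.
Achievable: 3 of them at 28 and 2 at 27 total 138.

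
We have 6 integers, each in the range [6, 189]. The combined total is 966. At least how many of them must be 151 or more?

Each value short of 151 is at most 150, costing at least 189 − 150 = 39 against the maximum total of 1134.
We can afford to lose at most 1134 − 966 = 168, so at most ⌊168/39⌋ = 4 fall short, and at least 2 are ≥ 151.
Exactly 2 works: 2 values at 189 and 4 at 150 total 978; lower one of the high values by 12 (still ≥ 151) to hit 966.

2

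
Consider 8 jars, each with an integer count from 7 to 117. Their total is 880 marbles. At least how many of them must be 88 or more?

If only k of them are at least 88, the other 8 − k are at most 87, so the total is at most k·117 + (8 − k)·87.
This must reach 880, so k·117 + (8 − k)·87 ≥ 880, giving k ≥ 7.
Exactly 7 works: 7 values at 117 and 1 at 87 total 906; lower one of the high values by 26 (still ≥ 88) to hit 880.

7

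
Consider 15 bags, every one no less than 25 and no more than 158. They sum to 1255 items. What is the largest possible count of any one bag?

Maximizing one value means minimizing the remaining 14.
The other 14 contribute at least 14 × 25 = 350, leaving at most 1255 − 350 = 905.
But each bag is capped at 158, so the maximum is 158.
Achievable: one at 158 and the other 14 totalling 1097, which fits since 14 × 25 ≤ 1097 ≤ 14 × 158.

158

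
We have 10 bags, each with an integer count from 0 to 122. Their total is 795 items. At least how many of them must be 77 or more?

Suppose at most 10 − j of them reach 77; then j values are ≤ 76 and the rest ≤ 122.
The total is then ≤ 76·j + 122·(10 − j) = 1220 − 46j. For this to be ≥ 795 we need j ≤ 9, so at least 10 − 9 = 1 must reach 77.
Exactly 1 works: 1 value at 122 and 9 at 76 total 806; lower one of the high values by 11 (still ≥ 77) to hit 795.

1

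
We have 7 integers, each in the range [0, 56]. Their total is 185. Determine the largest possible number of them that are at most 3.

3

Suppose k of them are at most 3. Those contribute at most 3 each and the rest at most 56 each.
So the total is at most 3k + 56(7 − k) = 392 − 53k. This must still be ≥ 185, so k ≤ 3.
k = 3 is achieved by 3 values at 3 and 4 at 56, total 233; lower one of the 56's by 48 (still > 3) to reach 185.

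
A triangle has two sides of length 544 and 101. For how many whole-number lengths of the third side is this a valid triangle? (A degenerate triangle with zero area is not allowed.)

The triangle inequality gives |544 − 101| < c < 544 + 101, i.e. 443 < c < 645.
So c can be any integer from 444 to 644: 201 values.

201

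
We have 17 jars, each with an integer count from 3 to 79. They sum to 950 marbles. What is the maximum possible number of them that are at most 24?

Suppose k of them are at most 24. Those contribute at most 24 each and the rest at most 79 each.
So the total is at most 24k + 79(17 − k) = 1343 − 55k. This must still be ≥ 950, so k ≤ 7.
k = 7 is achieved by 7 values at 24 and 10 at 79, total 958; lower one of the 79's by 8 (still > 24) to reach 950.

7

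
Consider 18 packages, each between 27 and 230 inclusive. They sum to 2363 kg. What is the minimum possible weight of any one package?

To make one package as small as possible, make the other 17 as large as possible.
The other 17 can take up 17 × 230 = 3910 ≥ 2363 − 27, so one package can sit at its floor of 27.
Achievable: one at 27 and the other 17 totalling 2336, which fits since 17 × 27 ≤ 2336 ≤ 17 × 230.

27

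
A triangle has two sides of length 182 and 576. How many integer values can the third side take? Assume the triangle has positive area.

363

The triangle inequality gives |182 − 576| < c < 182 + 576, i.e. 394 < c < 758.
So c can be any integer from 395 to 757: 363 values.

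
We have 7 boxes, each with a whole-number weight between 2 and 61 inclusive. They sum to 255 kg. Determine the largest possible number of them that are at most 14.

Suppose k of them are at most 14. Those contribute at most 14 each and the rest at most 61 each.
So the total is at most 14k + 61(7 − k) = 427 − 47k. This must still be ≥ 255, so k ≤ 3.
k = 3 is achieved by 3 values at 14 and 4 at 61, total 286; lower one of the 61's by 31 (still > 14) to reach 255.

3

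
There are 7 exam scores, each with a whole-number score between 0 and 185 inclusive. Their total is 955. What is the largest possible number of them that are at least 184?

5

With k values at 184 or above and the rest at least 0, the sum is at least 0 + 184k.
Since the sum is 955, we need 184k ≤ 955, i.e. k ≤ 5.
k = 5 is achieved by 5 values at 184 and 2 at 0, total 920; add 35 to one value (staying below 184) to reach 955.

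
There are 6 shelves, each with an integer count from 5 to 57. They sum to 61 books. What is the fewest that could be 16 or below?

If only k of them are at most 16, the other 6 − k are at least 17, so the total is at least (6 − k)·17 + k·5.
This is ≤ 61, so (6 − k)·17 + 5k ≤ 61, which gives k ≥ 4.
Exactly 4 works: 4 values at 5 and 2 at 17 total 54; raise one of the low values by 7 (still ≤ 16) to hit 61.

4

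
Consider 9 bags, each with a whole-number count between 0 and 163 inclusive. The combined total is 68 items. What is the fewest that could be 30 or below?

7

If only k of them are at most 30, the other 9 − k are at least 31, so the total is at least (9 − k)·31 + k·0.
This is ≤ 68, so (9 − k)·31 + 0k ≤ 68, which gives k ≥ 7.
Exactly 7 works: 7 values at 0 and 2 at 31 total 62; raise one of the low values by 6 (still ≤ 30) to hit 68.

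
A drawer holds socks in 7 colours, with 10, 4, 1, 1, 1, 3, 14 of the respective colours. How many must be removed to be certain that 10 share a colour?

In the worst case you take as many as possible of each colour without reaching 10: 9 + 4 + 1 + 1 + 1 + 3 + 9 = 28.
The next one must give 10 of some colour, so 28 + 1 = 29.

29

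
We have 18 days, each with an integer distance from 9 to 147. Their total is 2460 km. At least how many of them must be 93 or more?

15

If only k of them are at least 93, the other 18 − k are at most 92, so the total is at most k·147 + (18 − k)·92.
This must reach 2460, so k·147 + (18 − k)·92 ≥ 2460, giving k ≥ 15.
Exactly 15 works: 15 values at 147 and 3 at 92 total 2481; lower one of the high values by 21 (still ≥ 93) to hit 2460.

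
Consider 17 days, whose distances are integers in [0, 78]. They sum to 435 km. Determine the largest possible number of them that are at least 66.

6

If k of the values are ≥ 66, the total is ≥ 66k + 0(17 − k).
Setting 66k + 0(17 − k) ≤ 435 gives 66k ≤ 435, so k ≤ 6.
k = 6 is achieved by 6 values at 66 and 11 at 0, total 396; add 39 to one value (staying below 66) to reach 435.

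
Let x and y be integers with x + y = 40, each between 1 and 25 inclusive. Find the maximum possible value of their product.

With x + y fixed, xy peaks when the two are closest together.
Taking x = 20 and y = 20 (both in [1, 25]) gives xy = 400.

400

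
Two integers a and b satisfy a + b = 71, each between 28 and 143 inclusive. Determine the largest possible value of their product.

1260

For a fixed sum, the product ab is largest when a and b are as close as possible.
Taking a = 35 and b = 36 (both in [28, 143]) gives ab = 1260.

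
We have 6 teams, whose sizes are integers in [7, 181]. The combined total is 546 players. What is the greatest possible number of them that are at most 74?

5

Suppose k of them are at most 74. Those contribute at most 74 each and the rest at most 181 each.
So the total is at most 74k + 181(6 − k) = 1086 − 107k. This must still be ≥ 546, so k ≤ 5.
k = 5 is achieved by 5 values at 74 and 1 at 181, total 551; lower one of the 181's by 5 (still > 74) to reach 546.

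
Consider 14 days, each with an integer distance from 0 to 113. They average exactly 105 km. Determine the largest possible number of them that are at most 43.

1

The total is 14 × 105 = 1470.
Each value at 43 or below falls at least 113 − 43 = 70 short of the ceiling 113.
The ceiling total is 14 × 113 = 1582, and we need 1470, so at most ⌊(1582 − 1470)/70⌋ = 1 can be that low.
k = 1 is achieved by 1 value at 43 and 13 at 113, total 1512; lower one of the 113's by 42 (still > 43) to reach 1470.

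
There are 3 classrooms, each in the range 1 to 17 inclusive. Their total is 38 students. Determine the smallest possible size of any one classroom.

4

To make one classroom as small as possible, make the other 2 as large as possible.
The other 2 contribute at most 2 × 17 = 34, leaving at least 38 − 34 = 4.
Since 4 ≥ 1, this is achievable: one at 4 and 2 at 17.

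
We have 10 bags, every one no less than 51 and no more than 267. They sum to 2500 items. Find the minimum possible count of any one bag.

97

To make one bag as small as possible, make the other 9 as large as possible.
The other 9 contribute at most 9 × 267 = 2403, leaving at least 2500 − 2403 = 97.
Since 97 ≥ 51, this is achievable: one at 97 and 9 at 267.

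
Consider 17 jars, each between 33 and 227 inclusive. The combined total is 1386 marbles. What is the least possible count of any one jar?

Minimizing one value means maximizing the remaining 16.
The other 16 can take up 16 × 227 = 3632 ≥ 1386 − 33, so one jar can sit at its floor of 33.
Achievable: one at 33 and the other 16 totalling 1353, which fits since 16 × 33 ≤ 1353 ≤ 16 × 227.

33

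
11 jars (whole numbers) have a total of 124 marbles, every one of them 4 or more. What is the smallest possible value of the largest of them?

Some value must be at least ⌈124/11⌉ = 12, since 11 × 11 = 121 < 124.
Achievable: 3 of them at 12 and 8 at 11 total 124.

12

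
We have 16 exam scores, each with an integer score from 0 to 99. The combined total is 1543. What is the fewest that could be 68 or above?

Suppose at most 16 − j of them reach 68; then j values are ≤ 67 and the rest ≤ 99.
The total is then ≤ 67·j + 99·(16 − j) = 1584 − 32j. For this to be ≥ 1543 we need j ≤ 1, so at least 16 − 1 = 15 must reach 68.
Exactly 15 works: 15 values at 99 and 1 at 67 total 1552; lower one of the high values by 9 (still ≥ 68) to hit 1543.

15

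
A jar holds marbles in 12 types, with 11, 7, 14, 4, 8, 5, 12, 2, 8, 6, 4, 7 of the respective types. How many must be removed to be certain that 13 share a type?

87

In the worst case you take as many as possible of each type without reaching 13: 11 + 7 + 12 + 4 + 8 + 5 + 12 + 2 + 8 + 6 + 4 + 7 = 86.
The next one must give 13 of some type, so 86 + 1 = 87.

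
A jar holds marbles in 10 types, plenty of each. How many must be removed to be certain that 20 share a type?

191

You could draw 19 of every type without reaching 20 of any — 190 in all.
One more forces 20 of some type, so 190 + 1 = 191.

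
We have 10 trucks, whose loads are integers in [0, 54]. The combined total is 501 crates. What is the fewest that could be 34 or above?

Suppose at most 10 − j of them reach 34; then j values are ≤ 33 and the rest ≤ 54.
The total is then ≤ 33·j + 54·(10 − j) = 540 − 21j. For this to be ≥ 501 we need j ≤ 1, so at least 10 − 1 = 9 must reach 34.
Exactly 9 works: 9 values at 54 and 1 at 33 total 519; lower one of the high values by 18 (still ≥ 34) to hit 501.

9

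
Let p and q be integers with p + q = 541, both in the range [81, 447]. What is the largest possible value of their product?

With p + q fixed, pq peaks when the two are closest together.
Taking p = 270 and q = 271 (both in [81, 447]) gives pq = 73170.

73170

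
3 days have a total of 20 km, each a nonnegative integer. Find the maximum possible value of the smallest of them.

If every one of the 3 were at least 7, the total would be at least 3 × 7 = 21 > 20.
Taking 1 copy of 6 and 2 copies of 7 gives exactly 20, so 6 is attained.

6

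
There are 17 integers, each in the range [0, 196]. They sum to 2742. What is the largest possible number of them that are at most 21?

Each value at 21 or below falls at least 196 − 21 = 175 short of the ceiling 196.
The ceiling total is 17 × 196 = 3332, and we need 2742, so at most ⌊(3332 − 2742)/175⌋ = 3 can be that low.
k = 3 is achieved by 3 values at 21 and 14 at 196, total 2807; lower one of the 196's by 65 (still > 21) to reach 2742.

3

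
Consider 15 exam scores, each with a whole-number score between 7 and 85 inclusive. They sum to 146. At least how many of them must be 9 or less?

2

Each value above 9 is at least 10, contributing at least 10 − 7 = 3 above the floor 7.
The sum exceeds the floor total 105 by 41, so at most ⌊41/3⌋ = 13 exceed 9, and at least 2 are ≤ 9.
Exactly 2 works: 2 values at 7 and 13 at 10 total 144; raise one of the low values by 2 (still ≤ 9) to hit 146.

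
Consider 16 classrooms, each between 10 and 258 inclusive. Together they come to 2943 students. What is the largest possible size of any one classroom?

258

Maximizing one value means minimizing the remaining 15.
The other 15 contribute at least 15 × 10 = 150, leaving at most 2943 − 150 = 2793.
But each classroom is capped at 258, so the maximum is 258.
Achievable: one at 258 and the other 15 totalling 2685, which fits since 15 × 10 ≤ 2685 ≤ 15 × 258.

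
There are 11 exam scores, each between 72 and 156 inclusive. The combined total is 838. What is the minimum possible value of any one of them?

72

To make one score as small as possible, make the other 10 as large as possible.
The other 10 can take up 10 × 156 = 1560 ≥ 838 − 72, so one score can sit at its floor of 72.
Achievable: one at 72 and the other 10 totalling 766, which fits since 10 × 72 ≤ 766 ≤ 10 × 156.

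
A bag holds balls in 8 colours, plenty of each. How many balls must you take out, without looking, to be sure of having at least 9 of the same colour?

In the worst case you draw 8 of each of the 8 colours: 8 × 8 = 64.
One more forces 9 of some colour, so 64 + 1 = 65.

65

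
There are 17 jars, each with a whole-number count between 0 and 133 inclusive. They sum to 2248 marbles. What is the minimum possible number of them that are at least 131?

13

Each value short of 131 is at most 130, costing at least 133 − 130 = 3 against the maximum total of 2261.
We can afford to lose at most 2261 − 2248 = 13, so at most ⌊13/3⌋ = 4 fall short, and at least 13 are ≥ 131.
Exactly 13 works: 13 values at 133 and 4 at 130 total 2249; lower one of the high values by 1 (still ≥ 131) to hit 2248.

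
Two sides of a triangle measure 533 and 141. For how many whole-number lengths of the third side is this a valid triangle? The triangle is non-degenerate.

281

The triangle inequality gives |533 − 141| < c < 533 + 141, i.e. 392 < c < 674.
So c can be any integer from 393 to 673: 281 values.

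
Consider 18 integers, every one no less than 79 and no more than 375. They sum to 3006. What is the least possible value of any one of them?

79

To make one integer as small as possible, make the other 17 as large as possible.
The other 17 can take up 17 × 375 = 6375 ≥ 3006 − 79, so one integer can sit at its floor of 79.
Achievable: one at 79 and the other 17 totalling 2927, which fits since 17 × 79 ≤ 2927 ≤ 17 × 375.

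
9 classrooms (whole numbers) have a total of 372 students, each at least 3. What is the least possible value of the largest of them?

The 9 values sum to 372, so their maximum is at least ⌈372/9⌉ = 42.
Achievable: 3 of them at 42 and 6 at 41 total 372.

42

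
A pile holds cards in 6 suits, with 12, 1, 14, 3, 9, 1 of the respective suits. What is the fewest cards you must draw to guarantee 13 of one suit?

39

In the worst case you take as many as possible of each suit without reaching 13: 12 + 1 + 12 + 3 + 9 + 1 = 38.
The next one must give 13 of some suit, so 38 + 1 = 39.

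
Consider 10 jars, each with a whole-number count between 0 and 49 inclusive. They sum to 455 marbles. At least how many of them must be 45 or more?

3

If only k of them are at least 45, the other 10 − k are at most 44, so the total is at most k·49 + (10 − k)·44.
This must reach 455, so k·49 + (10 − k)·44 ≥ 455, giving k ≥ 3.
Exactly 3 works: 3 values at 49 and 7 at 44 total 455.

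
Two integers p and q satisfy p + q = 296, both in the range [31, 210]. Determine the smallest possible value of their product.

18060

Since p + q is fixed, pushing one of them to its bound minimizes the product.
At the endpoint p = 86, q = 296 − 86 = 210, so pq = 86 × 210 = 18060.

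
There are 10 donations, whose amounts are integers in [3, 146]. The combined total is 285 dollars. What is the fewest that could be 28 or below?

Each value above 28 is at least 29, contributing at least 29 − 3 = 26 above the floor 3.
The sum exceeds the floor total 30 by 255, so at most ⌊255/26⌋ = 9 exceed 28, and at least 1 are ≤ 28.
Exactly 1 works: 1 value at 3 and 9 at 29 total 264; raise one of the low values by 21 (still ≤ 28) to hit 285.

1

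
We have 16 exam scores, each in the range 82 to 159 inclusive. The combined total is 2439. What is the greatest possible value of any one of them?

159

To make one score as large as possible, make the other 15 as small as possible.
The other 15 contribute at least 15 × 82 = 1230, leaving at most 2439 − 1230 = 1209.
But each score is capped at 159, so the maximum is 159.
Achievable: one at 159 and the other 15 totalling 2280, which fits since 15 × 82 ≤ 2280 ≤ 15 × 159.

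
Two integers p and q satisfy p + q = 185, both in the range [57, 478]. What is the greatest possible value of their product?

8556

For a fixed sum, the product pq is largest when p and q are as close as possible.
Taking p = 92 and q = 93 (both in [57, 478]) gives pq = 8556.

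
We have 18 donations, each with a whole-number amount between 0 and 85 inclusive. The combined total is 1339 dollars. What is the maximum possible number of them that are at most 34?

Suppose k of them are at most 34. Those contribute at most 34 each and the rest at most 85 each.
So the total is at most 34k + 85(18 − k) = 1530 − 51k. This must still be ≥ 1339, so k ≤ 3.
k = 3 is achieved by 3 values at 34 and 15 at 85, total 1377; lower one of the 85's by 38 (still > 34) to reach 1339.

3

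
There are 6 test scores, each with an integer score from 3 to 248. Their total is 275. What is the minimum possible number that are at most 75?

Each value above 75 is at least 76, contributing at least 76 − 3 = 73 above the floor 3.
The sum exceeds the floor total 18 by 257, so at most ⌊257/73⌋ = 3 exceed 75, and at least 3 are ≤ 75.
Exactly 3 works: 3 values at 3 and 3 at 76 total 237; raise one of the low values by 38 (still ≤ 75) to hit 275.

3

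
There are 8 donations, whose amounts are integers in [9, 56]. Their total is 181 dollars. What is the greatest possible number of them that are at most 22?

7

Each value at 22 or below falls at least 56 − 22 = 34 short of the ceiling 56.
The ceiling total is 8 × 56 = 448, and we need 181, so at most ⌊(448 − 181)/34⌋ = 7 can be that low.
k = 7 is achieved by 7 values at 22 and 1 at 56, total 210; lower one of the 56's by 29 (still > 22) to reach 181.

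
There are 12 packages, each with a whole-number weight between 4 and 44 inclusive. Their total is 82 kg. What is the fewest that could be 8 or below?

6

Each value above 8 is at least 9, contributing at least 9 − 4 = 5 above the floor 4.
The sum exceeds the floor total 48 by 34, so at most ⌊34/5⌋ = 6 exceed 8, and at least 6 are ≤ 8.
Exactly 6 works: 6 values at 4 and 6 at 9 total 78; raise one of the low values by 4 (still ≤ 8) to hit 82.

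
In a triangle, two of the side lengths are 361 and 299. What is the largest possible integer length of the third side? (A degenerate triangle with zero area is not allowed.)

659

The third side must be less than 361 + 299 = 660.
The largest integer below 660 is 659.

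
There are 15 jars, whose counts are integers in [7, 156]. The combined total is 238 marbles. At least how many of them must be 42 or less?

12

Let j be the number exceeding 42. Then the total is ≥ 43·j + 7·(15 − j) = 105 + 36j.
So 36j ≤ 133 and j ≤ 3; hence at least 15 − 3 = 12 are ≤ 42.
Exactly 12 works: 12 values at 7 and 3 at 43 total 213; raise one of the low values by 25 (still ≤ 42) to hit 238.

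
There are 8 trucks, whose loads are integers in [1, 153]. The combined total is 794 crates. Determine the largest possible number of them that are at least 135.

5

With k values at 135 or above and the rest at least 1, the sum is at least 8 + 134k.
Since the sum is 794, we need 134k ≤ 786, i.e. k ≤ 5.
k = 5 is achieved by 5 values at 135 and 3 at 1, total 678; add 116 to one value (staying below 135) to reach 794.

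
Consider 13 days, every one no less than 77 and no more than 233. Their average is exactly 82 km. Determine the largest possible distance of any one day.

To make one day as large as possible, make the other 12 as small as possible.
The total is 13 × 82 = 1066.
The other 12 contribute at least 12 × 77 = 924, leaving at most 1066 − 924 = 142.
Since 142 ≤ 233, this is achievable: one at 142 and 12 at 77.

142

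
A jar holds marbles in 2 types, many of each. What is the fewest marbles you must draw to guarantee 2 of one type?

In the worst case you draw 1 of each of the 2 types: 2 × 1 = 2.
One more forces 2 of some type, so 2 + 1 = 3.

3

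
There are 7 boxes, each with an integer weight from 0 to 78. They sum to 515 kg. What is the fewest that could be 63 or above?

Each value short of 63 is at most 62, costing at least 78 − 62 = 16 against the maximum total of 546.
We can afford to lose at most 546 − 515 = 31, so at most ⌊31/16⌋ = 1 fall short, and at least 6 are ≥ 63.
Exactly 6 works: 6 values at 78 and 1 at 62 total 530; lower one of the high values by 15 (still ≥ 63) to hit 515.

6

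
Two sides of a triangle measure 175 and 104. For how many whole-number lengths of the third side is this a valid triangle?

The triangle inequality gives |175 − 104| < c < 175 + 104, i.e. 71 < c < 279.
So c can be any integer from 72 to 278: 207 values.

207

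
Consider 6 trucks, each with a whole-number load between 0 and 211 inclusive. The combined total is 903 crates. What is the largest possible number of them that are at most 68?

Each value at 68 or below falls at least 211 − 68 = 143 short of the ceiling 211.
The ceiling total is 6 × 211 = 1266, and we need 903, so at most ⌊(1266 − 903)/143⌋ = 2 can be that low.
k = 2 is achieved by 2 values at 68 and 4 at 211, total 980; lower one of the 211's by 77 (still > 68) to reach 903.

2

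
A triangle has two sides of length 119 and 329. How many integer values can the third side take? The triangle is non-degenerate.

237

The triangle inequality gives |119 − 329| < c < 119 + 329, i.e. 210 < c < 448.
So c can be any integer from 211 to 447: 237 values.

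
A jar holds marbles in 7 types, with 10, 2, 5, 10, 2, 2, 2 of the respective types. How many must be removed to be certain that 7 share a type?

In the worst case you take as many as possible of each type without reaching 7: 6 + 2 + 5 + 6 + 2 + 2 + 2 = 25.
The next one must give 7 of some type, so 25 + 1 = 26.

26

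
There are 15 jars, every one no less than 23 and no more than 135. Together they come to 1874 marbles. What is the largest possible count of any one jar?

To make one jar as large as possible, make the other 14 as small as possible.
The other 14 contribute at least 14 × 23 = 322, leaving at most 1874 − 322 = 1552.
But each jar is capped at 135, so the maximum is 135.
Achievable: one at 135 and the other 14 totalling 1739, which fits since 14 × 23 ≤ 1739 ≤ 14 × 135.

135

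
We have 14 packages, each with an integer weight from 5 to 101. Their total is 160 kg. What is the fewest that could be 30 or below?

11

Let j be the number exceeding 30. Then the total is ≥ 31·j + 5·(14 − j) = 70 + 26j.
So 26j ≤ 90 and j ≤ 3; hence at least 14 − 3 = 11 are ≤ 30.
Exactly 11 works: 11 values at 5 and 3 at 31 total 148; raise one of the low values by 12 (still ≤ 30) to hit 160.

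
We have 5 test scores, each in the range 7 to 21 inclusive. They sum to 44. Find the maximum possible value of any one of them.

Maximizing one value means minimizing the remaining 4.
The other 4 contribute at least 4 × 7 = 28, leaving at most 44 − 28 = 16.
Since 16 ≤ 21, this is achievable: one at 16 and 4 at 7.

16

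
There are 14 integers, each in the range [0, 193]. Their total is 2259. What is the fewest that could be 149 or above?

5

Each value short of 149 is at most 148, costing at least 193 − 148 = 45 against the maximum total of 2702.
We can afford to lose at most 2702 − 2259 = 443, so at most ⌊443/45⌋ = 9 fall short, and at least 5 are ≥ 149.
Exactly 5 works: 5 values at 193 and 9 at 148 total 2297; lower one of the high values by 38 (still ≥ 149) to hit 2259.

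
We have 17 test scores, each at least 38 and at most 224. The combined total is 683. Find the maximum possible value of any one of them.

75

To make one score as large as possible, make the other 16 as small as possible.
The other 16 contribute at least 16 × 38 = 608, leaving at most 683 − 608 = 75.
Since 75 ≤ 224, this is achievable: one at 75 and 16 at 38.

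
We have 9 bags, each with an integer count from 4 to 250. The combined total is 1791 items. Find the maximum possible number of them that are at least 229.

If k of the values are ≥ 229, the total is ≥ 229k + 4(9 − k).
Setting 229k + 4(9 − k) ≤ 1791 gives 225k ≤ 1755, so k ≤ 7.
k = 7 is achieved by 7 values at 229 and 2 at 4, total 1611; add 180 to one value (staying below 229) to reach 1791.

7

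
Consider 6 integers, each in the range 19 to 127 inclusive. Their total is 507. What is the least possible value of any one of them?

19

Minimizing one value means maximizing the remaining 5.
The other 5 can take up 5 × 127 = 635 ≥ 507 − 19, so one integer can sit at its floor of 19.
Achievable: one at 19 and the other 5 totalling 488, which fits since 5 × 19 ≤ 488 ≤ 5 × 127.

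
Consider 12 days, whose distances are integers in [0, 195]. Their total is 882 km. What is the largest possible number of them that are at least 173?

5

Suppose k of them are at least 173. Those contribute at least 173 each and the other 12 − k at least 0 each.
So the total is at least 173k + 0(12 − k) = 0 + 173k. This must be ≤ 882, giving k ≤ 5.
k = 5 is achieved by 5 values at 173 and 7 at 0, total 865; add 17 to one value (staying below 173) to reach 882.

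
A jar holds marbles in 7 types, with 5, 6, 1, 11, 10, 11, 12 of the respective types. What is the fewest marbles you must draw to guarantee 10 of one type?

In the worst case you take as many as possible of each type without reaching 10: 5 + 6 + 1 + 9 + 9 + 9 + 9 = 48.
The next one must give 10 of some type, so 48 + 1 = 49.

49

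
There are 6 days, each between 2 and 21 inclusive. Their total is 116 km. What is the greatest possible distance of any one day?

21

Maximizing one value means minimizing the remaining 5.
The other 5 contribute at least 5 × 2 = 10, leaving at most 116 − 10 = 106.
But each day is capped at 21, so the maximum is 21.
Achievable: one at 21 and the other 5 totalling 95, which fits since 5 × 2 ≤ 95 ≤ 5 × 21.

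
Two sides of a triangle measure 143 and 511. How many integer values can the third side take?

285

The triangle inequality gives |143 − 511| < c < 143 + 511, i.e. 368 < c < 654.
So c can be any integer from 369 to 653: 285 values.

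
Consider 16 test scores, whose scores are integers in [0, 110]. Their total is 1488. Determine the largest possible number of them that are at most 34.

Each value at 34 or below falls at least 110 − 34 = 76 short of the ceiling 110.
The ceiling total is 16 × 110 = 1760, and we need 1488, so at most ⌊(1760 − 1488)/76⌋ = 3 can be that low.
k = 3 is achieved by 3 values at 34 and 13 at 110, total 1532; lower one of the 110's by 44 (still > 34) to reach 1488.

3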